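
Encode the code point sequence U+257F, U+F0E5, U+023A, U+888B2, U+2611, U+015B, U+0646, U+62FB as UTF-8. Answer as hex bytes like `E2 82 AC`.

U+257F: 3-byte form → E2 95 BF.
U+F0E5: 3-byte form → EF 83 A5.
U+023A: 2-byte form → C8 BA.
U+888B2: 4-byte form → F2 88 A2 B2.
U+2611: 3-byte form → E2 98 91.
U+015B: 2-byte form → C5 9B.
U+0646: 2-byte form → D9 86.
U+62FB: 3-byte form → E6 8B BB.
Concatenated (22 bytes): E2 95 BF EF 83 A5 C8 BA F2 88 A2 B2 E2 98 91 C5 9B D9 86 E6 8B BB.

E2 95 BF EF 83 A5 C8 BA F2 88 A2 B2 E2 98 91 C5 9B D9 86 E6 8B BB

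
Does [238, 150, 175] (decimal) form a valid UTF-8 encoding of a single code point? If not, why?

Leading byte 0xEE = 11101110 → 3-byte form.
Continuation bytes 0x96=10010110, 0xAF=10101111 all match 10xxxxxx.
Decoded value 0xE5AF is ≥ 0x800 (shortest form) and not a surrogate.

valid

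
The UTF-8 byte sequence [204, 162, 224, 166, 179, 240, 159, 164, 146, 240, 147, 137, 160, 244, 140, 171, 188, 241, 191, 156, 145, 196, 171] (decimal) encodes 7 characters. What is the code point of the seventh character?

Offset 0: leading byte 0xCC = 11001100 → 2-byte char #1 = CC A2.
Offset 2: leading byte 0xE0 = 11100000 → 3-byte char #2 = E0 A6 B3.
Offset 5: leading byte 0xF0 = 11110000 → 4-byte char #3 = F0 9F A4 92.
Offset 9: leading byte 0xF0 = 11110000 → 4-byte char #4 = F0 93 89 A0.
Offset 13: leading byte 0xF4 = 11110100 → 4-byte char #5 = F4 8C AB BC.
Offset 17: leading byte 0xF1 = 11110001 → 4-byte char #6 = F1 BF 9C 91.
Offset 21: leading byte 0xC4 = 11000100 → 2-byte char #7 = C4 AB.
Leading byte 0xC4 = 11000100 matches 110xxxxx → 2-byte sequence.
Byte 1: 0xC4 = 11000100, payload 00100 (5 bits).
Byte 2: 0xAB = 10101011 (10xxxxxx ✓), payload 101011.
Concatenate: 00100101011 = 0x12B (11 bits → U+012B).

U+012B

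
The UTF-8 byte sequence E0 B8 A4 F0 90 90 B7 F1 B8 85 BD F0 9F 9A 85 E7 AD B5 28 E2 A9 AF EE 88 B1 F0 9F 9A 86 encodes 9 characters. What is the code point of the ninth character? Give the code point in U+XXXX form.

U+1F686

Offset 0: leading byte 0xE0 = 11100000 → 3-byte char #1 = E0 B8 A4.
Offset 3: leading byte 0xF0 = 11110000 → 4-byte char #2 = F0 90 90 B7.
Offset 7: leading byte 0xF1 = 11110001 → 4-byte char #3 = F1 B8 85 BD.
Offset 11: leading byte 0xF0 = 11110000 → 4-byte char #4 = F0 9F 9A 85.
Offset 15: leading byte 0xE7 = 11100111 → 3-byte char #5 = E7 AD B5.
Offset 18: leading byte 0x28 = 00101000 → 1-byte char #6 = 28.
Offset 19: leading byte 0xE2 = 11100010 → 3-byte char #7 = E2 A9 AF.
Offset 22: leading byte 0xEE = 11101110 → 3-byte char #8 = EE 88 B1.
Offset 25: leading byte 0xF0 = 11110000 → 4-byte char #9 = F0 9F 9A 86.
Leading byte 0xF0 = 11110000 matches 11110xxx → 4-byte sequence.
Byte 1: 0xF0 = 11110000, payload 000 (3 bits).
Byte 2: 0x9F = 10011111 (10xxxxxx ✓), payload 011111.
Byte 3: 0x9A = 10011010 (10xxxxxx ✓), payload 011010.
Byte 4: 0x86 = 10000110 (10xxxxxx ✓), payload 000110.
Concatenate: 000011111011010000110 = 0x1F686 (21 bits → U+1F686).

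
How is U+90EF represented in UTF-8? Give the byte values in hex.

E9 83 AF

U+90EF = 0x90EF = 37103 decimal. In range U+0800–U+FFFF → 3-byte form: 1110xxxx 10xxxxxx 10xxxxxx.
Binary (16 bits): 1001000011101111.
Split 4+6+6: 1001 | 000011 | 101111.
Byte 1: 11101001 = 0xE9.
Byte 2: 10000011 = 0x83.
Byte 3: 10101111 = 0xAF.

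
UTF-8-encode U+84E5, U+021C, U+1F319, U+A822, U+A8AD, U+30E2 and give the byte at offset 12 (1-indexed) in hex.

1-indexed offset 12 is 0-indexed offset 11.
U+84E5 → 3-byte form E8 93 A5 at offsets 0–2.
U+021C → 2-byte form C8 9C at offsets 3–4.
U+1F319 → 4-byte form F0 9F 8C 99 at offsets 5–8.
U+A822 → 3-byte form EA A0 A2 at offsets 9–11.
Offset 11 falls in char 4's range; it's byte 3 of EA A0 A2 = 0xA2.

0xA2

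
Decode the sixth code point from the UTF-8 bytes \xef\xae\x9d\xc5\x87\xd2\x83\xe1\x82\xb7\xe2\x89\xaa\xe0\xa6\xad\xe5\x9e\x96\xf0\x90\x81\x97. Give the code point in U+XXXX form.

U+09AD

Offset 0: leading byte 0xEF = 11101111 → 3-byte char #1 = EF AE 9D.
Offset 3: leading byte 0xC5 = 11000101 → 2-byte char #2 = C5 87.
Offset 5: leading byte 0xD2 = 11010010 → 2-byte char #3 = D2 83.
Offset 7: leading byte 0xE1 = 11100001 → 3-byte char #4 = E1 82 B7.
Offset 10: leading byte 0xE2 = 11100010 → 3-byte char #5 = E2 89 AA.
Offset 13: leading byte 0xE0 = 11100000 → 3-byte char #6 = E0 A6 AD.
Leading byte 0xE0 = 11100000 matches 1110xxxx → 3-byte sequence.
Byte 1: 0xE0 = 11100000, payload 0000 (4 bits).
Byte 2: 0xA6 = 10100110 (10xxxxxx ✓), payload 100110.
Byte 3: 0xAD = 10101101 (10xxxxxx ✓), payload 101101.
Concatenate: 0000100110101101 = 0x9AD (16 bits → U+09AD).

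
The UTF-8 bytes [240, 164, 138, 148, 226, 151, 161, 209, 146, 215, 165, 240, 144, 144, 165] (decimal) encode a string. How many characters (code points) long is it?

5

Byte at offset 0: 0xF0 = 11110000 → 4-byte char (#1). Advance 4.
Byte at offset 4: 0xE2 = 11100010 → 3-byte char (#2). Advance 3.
Byte at offset 7: 0xD1 = 11010001 → 2-byte char (#3). Advance 2.
Byte at offset 9: 0xD7 = 11010111 → 2-byte char (#4). Advance 2.
Byte at offset 11: 0xF0 = 11110000 → 4-byte char (#5). Advance 4.
Reached end at offset 15 after 5 code points.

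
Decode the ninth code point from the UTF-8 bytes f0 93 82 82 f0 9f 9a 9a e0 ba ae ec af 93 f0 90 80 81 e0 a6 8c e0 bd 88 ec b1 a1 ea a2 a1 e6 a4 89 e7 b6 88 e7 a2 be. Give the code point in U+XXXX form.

Offset 0: leading byte 0xF0 = 11110000 → 4-byte char #1 = F0 93 82 82.
Offset 4: leading byte 0xF0 = 11110000 → 4-byte char #2 = F0 9F 9A 9A.
Offset 8: leading byte 0xE0 = 11100000 → 3-byte char #3 = E0 BA AE.
Offset 11: leading byte 0xEC = 11101100 → 3-byte char #4 = EC AF 93.
Offset 14: leading byte 0xF0 = 11110000 → 4-byte char #5 = F0 90 80 81.
Offset 18: leading byte 0xE0 = 11100000 → 3-byte char #6 = E0 A6 8C.
Offset 21: leading byte 0xE0 = 11100000 → 3-byte char #7 = E0 BD 88.
Offset 24: leading byte 0xEC = 11101100 → 3-byte char #8 = EC B1 A1.
Offset 27: leading byte 0xEA = 11101010 → 3-byte char #9 = EA A2 A1.
Leading byte 0xEA = 11101010 matches 1110xxxx → 3-byte sequence.
Byte 1: 0xEA = 11101010, payload 1010 (4 bits).
Byte 2: 0xA2 = 10100010 (10xxxxxx ✓), payload 100010.
Byte 3: 0xA1 = 10100001 (10xxxxxx ✓), payload 100001.
Concatenate: 1010100010100001 = 0xA8A1 (16 bits → U+A8A1).

U+A8A1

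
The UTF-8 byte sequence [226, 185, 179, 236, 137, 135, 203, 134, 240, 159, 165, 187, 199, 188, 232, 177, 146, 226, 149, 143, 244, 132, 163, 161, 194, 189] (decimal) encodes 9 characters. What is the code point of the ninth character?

U+00BD

Offset 0: leading byte 0xE2 = 11100010 → 3-byte char #1 = E2 B9 B3.
Offset 3: leading byte 0xEC = 11101100 → 3-byte char #2 = EC 89 87.
Offset 6: leading byte 0xCB = 11001011 → 2-byte char #3 = CB 86.
Offset 8: leading byte 0xF0 = 11110000 → 4-byte char #4 = F0 9F A5 BB.
Offset 12: leading byte 0xC7 = 11000111 → 2-byte char #5 = C7 BC.
Offset 14: leading byte 0xE8 = 11101000 → 3-byte char #6 = E8 B1 92.
Offset 17: leading byte 0xE2 = 11100010 → 3-byte char #7 = E2 95 8F.
Offset 20: leading byte 0xF4 = 11110100 → 4-byte char #8 = F4 84 A3 A1.
Offset 24: leading byte 0xC2 = 11000010 → 2-byte char #9 = C2 BD.
Leading byte 0xC2 = 11000010 matches 110xxxxx → 2-byte sequence.
Byte 1: 0xC2 = 11000010, payload 00010 (5 bits).
Byte 2: 0xBD = 10111101 (10xxxxxx ✓), payload 111101.
Concatenate: 00010111101 = 0xBD (11 bits → U+00BD).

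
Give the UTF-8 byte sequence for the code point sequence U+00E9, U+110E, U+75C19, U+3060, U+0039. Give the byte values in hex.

C3 A9 E1 84 8E F1 B5 B0 99 E3 81 A0 39

U+00E9: 2-byte form → C3 A9.
U+110E: 3-byte form → E1 84 8E.
U+75C19: 4-byte form → F1 B5 B0 99.
U+3060: 3-byte form → E3 81 A0.
U+0039: 1-byte form → 39.
Concatenated (13 bytes): C3 A9 E1 84 8E F1 B5 B0 99 E3 81 A0 39.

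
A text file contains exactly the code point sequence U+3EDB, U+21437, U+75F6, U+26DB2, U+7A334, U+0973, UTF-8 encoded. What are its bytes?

E3 BB 9B F0 A1 90 B7 E7 97 B6 F0 A6 B6 B2 F1 BA 8C B4 E0 A5 B3

U+3EDB: 3-byte form → E3 BB 9B.
U+21437: 4-byte form → F0 A1 90 B7.
U+75F6: 3-byte form → E7 97 B6.
U+26DB2: 4-byte form → F0 A6 B6 B2.
U+7A334: 4-byte form → F1 BA 8C B4.
U+0973: 3-byte form → E0 A5 B3.
Concatenated (21 bytes): E3 BB 9B F0 A1 90 B7 E7 97 B6 F0 A6 B6 B2 F1 BA 8C B4 E0 A5 B3.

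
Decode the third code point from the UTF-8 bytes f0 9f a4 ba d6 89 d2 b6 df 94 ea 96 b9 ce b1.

Offset 0: leading byte 0xF0 = 11110000 → 4-byte char #1 = F0 9F A4 BA.
Offset 4: leading byte 0xD6 = 11010110 → 2-byte char #2 = D6 89.
Offset 6: leading byte 0xD2 = 11010010 → 2-byte char #3 = D2 B6.
Leading byte 0xD2 = 11010010 matches 110xxxxx → 2-byte sequence.
Byte 1: 0xD2 = 11010010, payload 10010 (5 bits).
Byte 2: 0xB6 = 10110110 (10xxxxxx ✓), payload 110110.
Concatenate: 10010110110 = 0x4B6 (11 bits → U+04B6).

U+04B6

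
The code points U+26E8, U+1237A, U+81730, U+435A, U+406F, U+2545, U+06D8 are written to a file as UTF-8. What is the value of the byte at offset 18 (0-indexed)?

U+26E8 → 3-byte form E2 9B A8 at offsets 0–2.
U+1237A → 4-byte form F0 92 8D BA at offsets 3–6.
U+81730 → 4-byte form F2 81 9C B0 at offsets 7–10.
U+435A → 3-byte form E4 8D 9A at offsets 11–13.
U+406F → 3-byte form E4 81 AF at offsets 14–16.
U+2545 → 3-byte form E2 95 85 at offsets 17–19.
Offset 18 falls in char 6's range; it's byte 2 of E2 95 85 = 0x95.

0x95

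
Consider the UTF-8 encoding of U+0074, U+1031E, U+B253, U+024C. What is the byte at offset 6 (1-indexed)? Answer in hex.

0xEB

1-indexed offset 6 is 0-indexed offset 5.
U+0074 → 1-byte form 74 at offsets 0–0.
U+1031E → 4-byte form F0 90 8C 9E at offsets 1–4.
U+B253 → 3-byte form EB 89 93 at offsets 5–7.
Offset 5 falls in char 3's range; it's byte 1 of EB 89 93 = 0xEB.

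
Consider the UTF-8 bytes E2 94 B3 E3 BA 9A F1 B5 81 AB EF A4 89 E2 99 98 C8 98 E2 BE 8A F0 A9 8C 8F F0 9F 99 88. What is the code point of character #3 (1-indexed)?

U+7506B

Offset 0: leading byte 0xE2 = 11100010 → 3-byte char #1 = E2 94 B3.
Offset 3: leading byte 0xE3 = 11100011 → 3-byte char #2 = E3 BA 9A.
Offset 6: leading byte 0xF1 = 11110001 → 4-byte char #3 = F1 B5 81 AB.
Leading byte 0xF1 = 11110001 matches 11110xxx → 4-byte sequence.
Byte 1: 0xF1 = 11110001, payload 001 (3 bits).
Byte 2: 0xB5 = 10110101 (10xxxxxx ✓), payload 110101.
Byte 3: 0x81 = 10000001 (10xxxxxx ✓), payload 000001.
Byte 4: 0xAB = 10101011 (10xxxxxx ✓), payload 101011.
Concatenate: 001110101000001101011 = 0x7506B (21 bits → U+7506B).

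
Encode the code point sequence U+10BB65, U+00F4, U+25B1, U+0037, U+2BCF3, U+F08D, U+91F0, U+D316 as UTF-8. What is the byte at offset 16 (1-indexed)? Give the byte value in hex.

0x82

1-indexed offset 16 is 0-indexed offset 15.
U+10BB65 → 4-byte form F4 8B AD A5 at offsets 0–3.
U+00F4 → 2-byte form C3 B4 at offsets 4–5.
U+25B1 → 3-byte form E2 96 B1 at offsets 6–8.
U+0037 → 1-byte form 37 at offsets 9–9.
U+2BCF3 → 4-byte form F0 AB B3 B3 at offsets 10–13.
U+F08D → 3-byte form EF 82 8D at offsets 14–16.
Offset 15 falls in char 6's range; it's byte 2 of EF 82 8D = 0x82.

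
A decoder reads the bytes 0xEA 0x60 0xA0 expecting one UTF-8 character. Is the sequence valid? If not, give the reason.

Leading byte 0xEA = 11101010 → 3-byte form.
Byte 2 is 0x60 = 01100000, which is not 10xxxxxx — expected a continuation byte.

invalid (non-continuation byte where continuation expected)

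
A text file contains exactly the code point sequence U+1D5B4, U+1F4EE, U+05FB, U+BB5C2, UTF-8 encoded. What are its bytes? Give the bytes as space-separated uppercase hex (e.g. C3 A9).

U+1D5B4: 4-byte form → F0 9D 96 B4.
U+1F4EE: 4-byte form → F0 9F 93 AE.
U+05FB: 2-byte form → D7 BB.
U+BB5C2: 4-byte form → F2 BB 97 82.
Concatenated (14 bytes): F0 9D 96 B4 F0 9F 93 AE D7 BB F2 BB 97 82.

F0 9D 96 B4 F0 9F 93 AE D7 BB F2 BB 97 82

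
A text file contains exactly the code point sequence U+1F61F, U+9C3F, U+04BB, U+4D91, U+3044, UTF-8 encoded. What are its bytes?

F0 9F 98 9F E9 B0 BF D2 BB E4 B6 91 E3 81 84

U+1F61F: 4-byte form → F0 9F 98 9F.
U+9C3F: 3-byte form → E9 B0 BF.
U+04BB: 2-byte form → D2 BB.
U+4D91: 3-byte form → E4 B6 91.
U+3044: 3-byte form → E3 81 84.
Concatenated (15 bytes): F0 9F 98 9F E9 B0 BF D2 BB E4 B6 91 E3 81 84.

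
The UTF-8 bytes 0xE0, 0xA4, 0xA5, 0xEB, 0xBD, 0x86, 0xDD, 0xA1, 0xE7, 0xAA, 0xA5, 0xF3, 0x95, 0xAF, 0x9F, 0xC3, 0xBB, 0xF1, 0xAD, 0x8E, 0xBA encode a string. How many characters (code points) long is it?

7

Byte at offset 0: 0xE0 = 11100000 → 3-byte char (#1). Advance 3.
Byte at offset 3: 0xEB = 11101011 → 3-byte char (#2). Advance 3.
Byte at offset 6: 0xDD = 11011101 → 2-byte char (#3). Advance 2.
Byte at offset 8: 0xE7 = 11100111 → 3-byte char (#4). Advance 3.
Byte at offset 11: 0xF3 = 11110011 → 4-byte char (#5). Advance 4.
Byte at offset 15: 0xC3 = 11000011 → 2-byte char (#6). Advance 2.
Byte at offset 17: 0xF1 = 11110001 → 4-byte char (#7). Advance 4.
Reached end at offset 21 after 7 code points.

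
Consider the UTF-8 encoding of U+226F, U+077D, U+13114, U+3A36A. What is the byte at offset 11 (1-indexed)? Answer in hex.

1-indexed offset 11 is 0-indexed offset 10.
U+226F → 3-byte form E2 89 AF at offsets 0–2.
U+077D → 2-byte form DD BD at offsets 3–4.
U+13114 → 4-byte form F0 93 84 94 at offsets 5–8.
U+3A36A → 4-byte form F0 BA 8D AA at offsets 9–12.
Offset 10 falls in char 4's range; it's byte 2 of F0 BA 8D AA = 0xBA.

0xBA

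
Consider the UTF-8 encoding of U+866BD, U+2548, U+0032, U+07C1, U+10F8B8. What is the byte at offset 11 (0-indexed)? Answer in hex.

0x8F

U+866BD → 4-byte form F2 86 9A BD at offsets 0–3.
U+2548 → 3-byte form E2 95 88 at offsets 4–6.
U+0032 → 1-byte form 32 at offsets 7–7.
U+07C1 → 2-byte form DF 81 at offsets 8–9.
U+10F8B8 → 4-byte form F4 8F A2 B8 at offsets 10–13.
Offset 11 falls in char 5's range; it's byte 2 of F4 8F A2 B8 = 0x8F.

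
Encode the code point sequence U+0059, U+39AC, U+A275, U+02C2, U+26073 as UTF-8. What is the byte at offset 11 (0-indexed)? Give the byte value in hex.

0x81

U+0059 → 1-byte form 59 at offsets 0–0.
U+39AC → 3-byte form E3 A6 AC at offsets 1–3.
U+A275 → 3-byte form EA 89 B5 at offsets 4–6.
U+02C2 → 2-byte form CB 82 at offsets 7–8.
U+26073 → 4-byte form F0 A6 81 B3 at offsets 9–12.
Offset 11 falls in char 5's range; it's byte 3 of F0 A6 81 B3 = 0x81.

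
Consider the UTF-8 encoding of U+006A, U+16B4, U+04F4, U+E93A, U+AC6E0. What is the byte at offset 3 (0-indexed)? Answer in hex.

0xB4

U+006A → 1-byte form 6A at offsets 0–0.
U+16B4 → 3-byte form E1 9A B4 at offsets 1–3.
Offset 3 falls in char 2's range; it's byte 3 of E1 9A B4 = 0xB4.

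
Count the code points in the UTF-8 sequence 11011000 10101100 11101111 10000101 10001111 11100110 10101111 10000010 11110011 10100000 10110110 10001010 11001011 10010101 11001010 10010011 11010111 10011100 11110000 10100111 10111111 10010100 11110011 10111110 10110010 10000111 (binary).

9

Byte at offset 0: 0xD8 = 11011000 → 2-byte char (#1). Advance 2.
Byte at offset 2: 0xEF = 11101111 → 3-byte char (#2). Advance 3.
Byte at offset 5: 0xE6 = 11100110 → 3-byte char (#3). Advance 3.
Byte at offset 8: 0xF3 = 11110011 → 4-byte char (#4). Advance 4.
Byte at offset 12: 0xCB = 11001011 → 2-byte char (#5). Advance 2.
Byte at offset 14: 0xCA = 11001010 → 2-byte char (#6). Advance 2.
Byte at offset 16: 0xD7 = 11010111 → 2-byte char (#7). Advance 2.
Byte at offset 18: 0xF0 = 11110000 → 4-byte char (#8). Advance 4.
Byte at offset 22: 0xF3 = 11110011 → 4-byte char (#9). Advance 4.
Reached end at offset 26 after 9 code points.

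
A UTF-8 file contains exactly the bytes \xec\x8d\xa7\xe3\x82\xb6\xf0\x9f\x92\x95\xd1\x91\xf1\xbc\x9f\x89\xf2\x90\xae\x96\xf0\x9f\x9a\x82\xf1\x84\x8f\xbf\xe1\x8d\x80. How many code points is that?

Byte at offset 0: 0xEC = 11101100 → 3-byte char (#1). Advance 3.
Byte at offset 3: 0xE3 = 11100011 → 3-byte char (#2). Advance 3.
Byte at offset 6: 0xF0 = 11110000 → 4-byte char (#3). Advance 4.
Byte at offset 10: 0xD1 = 11010001 → 2-byte char (#4). Advance 2.
Byte at offset 12: 0xF1 = 11110001 → 4-byte char (#5). Advance 4.
Byte at offset 16: 0xF2 = 11110010 → 4-byte char (#6). Advance 4.
Byte at offset 20: 0xF0 = 11110000 → 4-byte char (#7). Advance 4.
Byte at offset 24: 0xF1 = 11110001 → 4-byte char (#8). Advance 4.
Byte at offset 28: 0xE1 = 11100001 → 3-byte char (#9). Advance 3.
Reached end at offset 31 after 9 code points.

9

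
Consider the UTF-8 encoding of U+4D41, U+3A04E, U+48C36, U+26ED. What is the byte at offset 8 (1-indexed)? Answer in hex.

0xF1

1-indexed offset 8 is 0-indexed offset 7.
U+4D41 → 3-byte form E4 B5 81 at offsets 0–2.
U+3A04E → 4-byte form F0 BA 81 8E at offsets 3–6.
U+48C36 → 4-byte form F1 88 B0 B6 at offsets 7–10.
Offset 7 falls in char 3's range; it's byte 1 of F1 88 B0 B6 = 0xF1.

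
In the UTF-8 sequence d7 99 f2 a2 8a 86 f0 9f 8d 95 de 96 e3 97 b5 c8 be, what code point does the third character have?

Offset 0: leading byte 0xD7 = 11010111 → 2-byte char #1 = D7 99.
Offset 2: leading byte 0xF2 = 11110010 → 4-byte char #2 = F2 A2 8A 86.
Offset 6: leading byte 0xF0 = 11110000 → 4-byte char #3 = F0 9F 8D 95.
Leading byte 0xF0 = 11110000 matches 11110xxx → 4-byte sequence.
Byte 1: 0xF0 = 11110000, payload 000 (3 bits).
Byte 2: 0x9F = 10011111 (10xxxxxx ✓), payload 011111.
Byte 3: 0x8D = 10001101 (10xxxxxx ✓), payload 001101.
Byte 4: 0x95 = 10010101 (10xxxxxx ✓), payload 010101.
Concatenate: 000011111001101010101 = 0x1F355 (21 bits → U+1F355).

U+1F355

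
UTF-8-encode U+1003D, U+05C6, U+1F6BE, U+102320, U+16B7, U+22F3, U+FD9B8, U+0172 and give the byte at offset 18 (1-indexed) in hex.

1-indexed offset 18 is 0-indexed offset 17.
U+1003D → 4-byte form F0 90 80 BD at offsets 0–3.
U+05C6 → 2-byte form D7 86 at offsets 4–5.
U+1F6BE → 4-byte form F0 9F 9A BE at offsets 6–9.
U+102320 → 4-byte form F4 82 8C A0 at offsets 10–13.
U+16B7 → 3-byte form E1 9A B7 at offsets 14–16.
U+22F3 → 3-byte form E2 8B B3 at offsets 17–19.
Offset 17 falls in char 6's range; it's byte 1 of E2 8B B3 = 0xE2.

0xE2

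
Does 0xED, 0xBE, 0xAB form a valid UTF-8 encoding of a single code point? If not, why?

Structurally a 3-byte sequence; payload = 0xDFAB.
But 0xDFAB is in U+D800–U+DFFF, the surrogate range. Surrogates are not Unicode scalar values and are forbidden in UTF-8.

invalid (encodes a surrogate (U+D800–U+DFFF))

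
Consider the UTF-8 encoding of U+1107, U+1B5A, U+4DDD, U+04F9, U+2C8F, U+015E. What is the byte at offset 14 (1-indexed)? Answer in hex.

0x8F

1-indexed offset 14 is 0-indexed offset 13.
U+1107 → 3-byte form E1 84 87 at offsets 0–2.
U+1B5A → 3-byte form E1 AD 9A at offsets 3–5.
U+4DDD → 3-byte form E4 B7 9D at offsets 6–8.
U+04F9 → 2-byte form D3 B9 at offsets 9–10.
U+2C8F → 3-byte form E2 B2 8F at offsets 11–13.
Offset 13 falls in char 5's range; it's byte 3 of E2 B2 8F = 0x8F.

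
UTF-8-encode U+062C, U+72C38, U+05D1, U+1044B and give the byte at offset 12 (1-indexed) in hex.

0x8B

1-indexed offset 12 is 0-indexed offset 11.
U+062C → 2-byte form D8 AC at offsets 0–1.
U+72C38 → 4-byte form F1 B2 B0 B8 at offsets 2–5.
U+05D1 → 2-byte form D7 91 at offsets 6–7.
U+1044B → 4-byte form F0 90 91 8B at offsets 8–11.
Offset 11 falls in char 4's range; it's byte 4 of F0 90 91 8B = 0x8B.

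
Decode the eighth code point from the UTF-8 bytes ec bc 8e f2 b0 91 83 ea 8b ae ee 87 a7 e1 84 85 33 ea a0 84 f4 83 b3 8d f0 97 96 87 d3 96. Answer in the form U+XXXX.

Offset 0: leading byte 0xEC = 11101100 → 3-byte char #1 = EC BC 8E.
Offset 3: leading byte 0xF2 = 11110010 → 4-byte char #2 = F2 B0 91 83.
Offset 7: leading byte 0xEA = 11101010 → 3-byte char #3 = EA 8B AE.
Offset 10: leading byte 0xEE = 11101110 → 3-byte char #4 = EE 87 A7.
Offset 13: leading byte 0xE1 = 11100001 → 3-byte char #5 = E1 84 85.
Offset 16: leading byte 0x33 = 00110011 → 1-byte char #6 = 33.
Offset 17: leading byte 0xEA = 11101010 → 3-byte char #7 = EA A0 84.
Offset 20: leading byte 0xF4 = 11110100 → 4-byte char #8 = F4 83 B3 8D.
Leading byte 0xF4 = 11110100 matches 11110xxx → 4-byte sequence.
Byte 1: 0xF4 = 11110100, payload 100 (3 bits).
Byte 2: 0x83 = 10000011 (10xxxxxx ✓), payload 000011.
Byte 3: 0xB3 = 10110011 (10xxxxxx ✓), payload 110011.
Byte 4: 0x8D = 10001101 (10xxxxxx ✓), payload 001101.
Concatenate: 100000011110011001101 = 0x103CCD (21 bits → U+103CCD).

U+103CCD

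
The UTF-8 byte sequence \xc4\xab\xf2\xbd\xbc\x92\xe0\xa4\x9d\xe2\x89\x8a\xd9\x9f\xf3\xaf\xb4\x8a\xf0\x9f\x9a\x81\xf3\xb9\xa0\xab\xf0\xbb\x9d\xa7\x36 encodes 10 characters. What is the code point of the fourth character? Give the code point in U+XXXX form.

Offset 0: leading byte 0xC4 = 11000100 → 2-byte char #1 = C4 AB.
Offset 2: leading byte 0xF2 = 11110010 → 4-byte char #2 = F2 BD BC 92.
Offset 6: leading byte 0xE0 = 11100000 → 3-byte char #3 = E0 A4 9D.
Offset 9: leading byte 0xE2 = 11100010 → 3-byte char #4 = E2 89 8A.
Leading byte 0xE2 = 11100010 matches 1110xxxx → 3-byte sequence.
Byte 1: 0xE2 = 11100010, payload 0010 (4 bits).
Byte 2: 0x89 = 10001001 (10xxxxxx ✓), payload 001001.
Byte 3: 0x8A = 10001010 (10xxxxxx ✓), payload 001010.
Concatenate: 0010001001001010 = 0x224A (16 bits → U+224A).

U+224A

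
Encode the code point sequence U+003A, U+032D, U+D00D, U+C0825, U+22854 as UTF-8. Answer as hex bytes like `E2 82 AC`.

U+003A: 1-byte form → 3A.
U+032D: 2-byte form → CC AD.
U+D00D: 3-byte form → ED 80 8D.
U+C0825: 4-byte form → F3 80 A0 A5.
U+22854: 4-byte form → F0 A2 A1 94.
Concatenated (14 bytes): 3A CC AD ED 80 8D F3 80 A0 A5 F0 A2 A1 94.

3A CC AD ED 80 8D F3 80 A0 A5 F0 A2 A1 94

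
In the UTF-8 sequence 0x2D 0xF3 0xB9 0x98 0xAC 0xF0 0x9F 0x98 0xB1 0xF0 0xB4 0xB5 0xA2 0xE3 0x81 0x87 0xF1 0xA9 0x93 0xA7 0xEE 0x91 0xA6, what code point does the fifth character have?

Offset 0: leading byte 0x2D = 00101101 → 1-byte char #1 = 2D.
Offset 1: leading byte 0xF3 = 11110011 → 4-byte char #2 = F3 B9 98 AC.
Offset 5: leading byte 0xF0 = 11110000 → 4-byte char #3 = F0 9F 98 B1.
Offset 9: leading byte 0xF0 = 11110000 → 4-byte char #4 = F0 B4 B5 A2.
Offset 13: leading byte 0xE3 = 11100011 → 3-byte char #5 = E3 81 87.
Leading byte 0xE3 = 11100011 matches 1110xxxx → 3-byte sequence.
Byte 1: 0xE3 = 11100011, payload 0011 (4 bits).
Byte 2: 0x81 = 10000001 (10xxxxxx ✓), payload 000001.
Byte 3: 0x87 = 10000111 (10xxxxxx ✓), payload 000111.
Concatenate: 0011000001000111 = 0x3047 (16 bits → U+3047).

U+3047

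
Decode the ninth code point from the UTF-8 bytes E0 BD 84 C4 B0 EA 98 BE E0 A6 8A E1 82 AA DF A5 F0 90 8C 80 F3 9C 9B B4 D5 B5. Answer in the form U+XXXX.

U+0575

Offset 0: leading byte 0xE0 = 11100000 → 3-byte char #1 = E0 BD 84.
Offset 3: leading byte 0xC4 = 11000100 → 2-byte char #2 = C4 B0.
Offset 5: leading byte 0xEA = 11101010 → 3-byte char #3 = EA 98 BE.
Offset 8: leading byte 0xE0 = 11100000 → 3-byte char #4 = E0 A6 8A.
Offset 11: leading byte 0xE1 = 11100001 → 3-byte char #5 = E1 82 AA.
Offset 14: leading byte 0xDF = 11011111 → 2-byte char #6 = DF A5.
Offset 16: leading byte 0xF0 = 11110000 → 4-byte char #7 = F0 90 8C 80.
Offset 20: leading byte 0xF3 = 11110011 → 4-byte char #8 = F3 9C 9B B4.
Offset 24: leading byte 0xD5 = 11010101 → 2-byte char #9 = D5 B5.
Leading byte 0xD5 = 11010101 matches 110xxxxx → 2-byte sequence.
Byte 1: 0xD5 = 11010101, payload 10101 (5 bits).
Byte 2: 0xB5 = 10110101 (10xxxxxx ✓), payload 110101.
Concatenate: 10101110101 = 0x575 (11 bits → U+0575).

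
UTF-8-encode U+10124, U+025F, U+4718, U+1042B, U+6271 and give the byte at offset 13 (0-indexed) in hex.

U+10124 → 4-byte form F0 90 84 A4 at offsets 0–3.
U+025F → 2-byte form C9 9F at offsets 4–5.
U+4718 → 3-byte form E4 9C 98 at offsets 6–8.
U+1042B → 4-byte form F0 90 90 AB at offsets 9–12.
U+6271 → 3-byte form E6 89 B1 at offsets 13–15.
Offset 13 falls in char 5's range; it's byte 1 of E6 89 B1 = 0xE6.

0xE6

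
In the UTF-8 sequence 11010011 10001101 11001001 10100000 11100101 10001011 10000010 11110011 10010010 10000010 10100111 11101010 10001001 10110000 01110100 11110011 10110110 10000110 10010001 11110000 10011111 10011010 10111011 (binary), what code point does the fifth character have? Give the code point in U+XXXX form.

U+A270

Offset 0: leading byte 0xD3 = 11010011 → 2-byte char #1 = D3 8D.
Offset 2: leading byte 0xC9 = 11001001 → 2-byte char #2 = C9 A0.
Offset 4: leading byte 0xE5 = 11100101 → 3-byte char #3 = E5 8B 82.
Offset 7: leading byte 0xF3 = 11110011 → 4-byte char #4 = F3 92 82 A7.
Offset 11: leading byte 0xEA = 11101010 → 3-byte char #5 = EA 89 B0.
Leading byte 0xEA = 11101010 matches 1110xxxx → 3-byte sequence.
Byte 1: 0xEA = 11101010, payload 1010 (4 bits).
Byte 2: 0x89 = 10001001 (10xxxxxx ✓), payload 001001.
Byte 3: 0xB0 = 10110000 (10xxxxxx ✓), payload 110000.
Concatenate: 1010001001110000 = 0xA270 (16 bits → U+A270).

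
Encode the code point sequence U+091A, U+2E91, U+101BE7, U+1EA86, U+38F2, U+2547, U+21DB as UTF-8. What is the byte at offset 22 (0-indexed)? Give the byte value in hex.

0x9B

U+091A → 3-byte form E0 A4 9A at offsets 0–2.
U+2E91 → 3-byte form E2 BA 91 at offsets 3–5.
U+101BE7 → 4-byte form F4 81 AF A7 at offsets 6–9.
U+1EA86 → 4-byte form F0 9E AA 86 at offsets 10–13.
U+38F2 → 3-byte form E3 A3 B2 at offsets 14–16.
U+2547 → 3-byte form E2 95 87 at offsets 17–19.
U+21DB → 3-byte form E2 87 9B at offsets 20–22.
Offset 22 falls in char 7's range; it's byte 3 of E2 87 9B = 0x9B.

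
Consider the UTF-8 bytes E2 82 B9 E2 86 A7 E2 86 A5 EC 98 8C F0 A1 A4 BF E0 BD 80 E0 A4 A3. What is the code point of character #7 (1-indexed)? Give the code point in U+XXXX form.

Offset 0: leading byte 0xE2 = 11100010 → 3-byte char #1 = E2 82 B9.
Offset 3: leading byte 0xE2 = 11100010 → 3-byte char #2 = E2 86 A7.
Offset 6: leading byte 0xE2 = 11100010 → 3-byte char #3 = E2 86 A5.
Offset 9: leading byte 0xEC = 11101100 → 3-byte char #4 = EC 98 8C.
Offset 12: leading byte 0xF0 = 11110000 → 4-byte char #5 = F0 A1 A4 BF.
Offset 16: leading byte 0xE0 = 11100000 → 3-byte char #6 = E0 BD 80.
Offset 19: leading byte 0xE0 = 11100000 → 3-byte char #7 = E0 A4 A3.
Leading byte 0xE0 = 11100000 matches 1110xxxx → 3-byte sequence.
Byte 1: 0xE0 = 11100000, payload 0000 (4 bits).
Byte 2: 0xA4 = 10100100 (10xxxxxx ✓), payload 100100.
Byte 3: 0xA3 = 10100011 (10xxxxxx ✓), payload 100011.
Concatenate: 0000100100100011 = 0x923 (16 bits → U+0923).

U+0923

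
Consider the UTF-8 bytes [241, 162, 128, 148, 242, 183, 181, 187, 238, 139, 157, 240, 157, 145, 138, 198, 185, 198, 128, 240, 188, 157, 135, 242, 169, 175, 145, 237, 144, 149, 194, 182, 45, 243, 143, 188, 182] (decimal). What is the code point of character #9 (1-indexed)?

Offset 0: leading byte 0xF1 = 11110001 → 4-byte char #1 = F1 A2 80 94.
Offset 4: leading byte 0xF2 = 11110010 → 4-byte char #2 = F2 B7 B5 BB.
Offset 8: leading byte 0xEE = 11101110 → 3-byte char #3 = EE 8B 9D.
Offset 11: leading byte 0xF0 = 11110000 → 4-byte char #4 = F0 9D 91 8A.
Offset 15: leading byte 0xC6 = 11000110 → 2-byte char #5 = C6 B9.
Offset 17: leading byte 0xC6 = 11000110 → 2-byte char #6 = C6 80.
Offset 19: leading byte 0xF0 = 11110000 → 4-byte char #7 = F0 BC 9D 87.
Offset 23: leading byte 0xF2 = 11110010 → 4-byte char #8 = F2 A9 AF 91.
Offset 27: leading byte 0xED = 11101101 → 3-byte char #9 = ED 90 95.
Leading byte 0xED = 11101101 matches 1110xxxx → 3-byte sequence.
Byte 1: 0xED = 11101101, payload 1101 (4 bits).
Byte 2: 0x90 = 10010000 (10xxxxxx ✓), payload 010000.
Byte 3: 0x95 = 10010101 (10xxxxxx ✓), payload 010101.
Concatenate: 1101010000010101 = 0xD415 (16 bits → U+D415).

U+D415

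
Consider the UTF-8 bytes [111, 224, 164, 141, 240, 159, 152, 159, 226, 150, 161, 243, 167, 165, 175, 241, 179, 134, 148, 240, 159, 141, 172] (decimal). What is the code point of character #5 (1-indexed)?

U+E796F

Offset 0: leading byte 0x6F = 01101111 → 1-byte char #1 = 6F.
Offset 1: leading byte 0xE0 = 11100000 → 3-byte char #2 = E0 A4 8D.
Offset 4: leading byte 0xF0 = 11110000 → 4-byte char #3 = F0 9F 98 9F.
Offset 8: leading byte 0xE2 = 11100010 → 3-byte char #4 = E2 96 A1.
Offset 11: leading byte 0xF3 = 11110011 → 4-byte char #5 = F3 A7 A5 AF.
Leading byte 0xF3 = 11110011 matches 11110xxx → 4-byte sequence.
Byte 1: 0xF3 = 11110011, payload 011 (3 bits).
Byte 2: 0xA7 = 10100111 (10xxxxxx ✓), payload 100111.
Byte 3: 0xA5 = 10100101 (10xxxxxx ✓), payload 100101.
Byte 4: 0xAF = 10101111 (10xxxxxx ✓), payload 101111.
Concatenate: 011100111100101101111 = 0xE796F (21 bits → U+E796F).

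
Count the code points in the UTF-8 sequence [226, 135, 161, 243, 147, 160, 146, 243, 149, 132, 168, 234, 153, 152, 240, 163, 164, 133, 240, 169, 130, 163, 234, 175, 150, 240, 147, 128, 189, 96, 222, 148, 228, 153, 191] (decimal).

11

Byte at offset 0: 0xE2 = 11100010 → 3-byte char (#1). Advance 3.
Byte at offset 3: 0xF3 = 11110011 → 4-byte char (#2). Advance 4.
Byte at offset 7: 0xF3 = 11110011 → 4-byte char (#3). Advance 4.
Byte at offset 11: 0xEA = 11101010 → 3-byte char (#4). Advance 3.
Byte at offset 14: 0xF0 = 11110000 → 4-byte char (#5). Advance 4.
Byte at offset 18: 0xF0 = 11110000 → 4-byte char (#6). Advance 4.
Byte at offset 22: 0xEA = 11101010 → 3-byte char (#7). Advance 3.
Byte at offset 25: 0xF0 = 11110000 → 4-byte char (#8). Advance 4.
Byte at offset 29: 0x60 = 01100000 → 1-byte char (#9). Advance 1.
Byte at offset 30: 0xDE = 11011110 → 2-byte char (#10). Advance 2.
Byte at offset 32: 0xE4 = 11100100 → 3-byte char (#11). Advance 3.
Reached end at offset 35 after 11 code points.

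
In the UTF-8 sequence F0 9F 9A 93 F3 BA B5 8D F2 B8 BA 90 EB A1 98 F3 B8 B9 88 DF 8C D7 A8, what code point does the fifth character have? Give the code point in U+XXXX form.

Offset 0: leading byte 0xF0 = 11110000 → 4-byte char #1 = F0 9F 9A 93.
Offset 4: leading byte 0xF3 = 11110011 → 4-byte char #2 = F3 BA B5 8D.
Offset 8: leading byte 0xF2 = 11110010 → 4-byte char #3 = F2 B8 BA 90.
Offset 12: leading byte 0xEB = 11101011 → 3-byte char #4 = EB A1 98.
Offset 15: leading byte 0xF3 = 11110011 → 4-byte char #5 = F3 B8 B9 88.
Leading byte 0xF3 = 11110011 matches 11110xxx → 4-byte sequence.
Byte 1: 0xF3 = 11110011, payload 011 (3 bits).
Byte 2: 0xB8 = 10111000 (10xxxxxx ✓), payload 111000.
Byte 3: 0xB9 = 10111001 (10xxxxxx ✓), payload 111001.
Byte 4: 0x88 = 10001000 (10xxxxxx ✓), payload 001000.
Concatenate: 011111000111001001000 = 0xF8E48 (21 bits → U+F8E48).

U+F8E48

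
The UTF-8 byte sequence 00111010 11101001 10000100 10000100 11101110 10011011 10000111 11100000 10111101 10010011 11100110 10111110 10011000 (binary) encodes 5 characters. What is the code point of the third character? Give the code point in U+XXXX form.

Offset 0: leading byte 0x3A = 00111010 → 1-byte char #1 = 3A.
Offset 1: leading byte 0xE9 = 11101001 → 3-byte char #2 = E9 84 84.
Offset 4: leading byte 0xEE = 11101110 → 3-byte char #3 = EE 9B 87.
Leading byte 0xEE = 11101110 matches 1110xxxx → 3-byte sequence.
Byte 1: 0xEE = 11101110, payload 1110 (4 bits).
Byte 2: 0x9B = 10011011 (10xxxxxx ✓), payload 011011.
Byte 3: 0x87 = 10000111 (10xxxxxx ✓), payload 000111.
Concatenate: 1110011011000111 = 0xE6C7 (16 bits → U+E6C7).

U+E6C7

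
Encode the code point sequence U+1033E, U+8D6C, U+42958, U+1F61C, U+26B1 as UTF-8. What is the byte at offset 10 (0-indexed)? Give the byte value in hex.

0x98

U+1033E → 4-byte form F0 90 8C BE at offsets 0–3.
U+8D6C → 3-byte form E8 B5 AC at offsets 4–6.
U+42958 → 4-byte form F1 82 A5 98 at offsets 7–10.
Offset 10 falls in char 3's range; it's byte 4 of F1 82 A5 98 = 0x98.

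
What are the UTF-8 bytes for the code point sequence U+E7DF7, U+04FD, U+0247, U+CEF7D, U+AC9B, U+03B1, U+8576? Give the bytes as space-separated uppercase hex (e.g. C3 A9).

F3 A7 B7 B7 D3 BD C9 87 F3 8E BD BD EA B2 9B CE B1 E8 95 B6

U+E7DF7: 4-byte form → F3 A7 B7 B7.
U+04FD: 2-byte form → D3 BD.
U+0247: 2-byte form → C9 87.
U+CEF7D: 4-byte form → F3 8E BD BD.
U+AC9B: 3-byte form → EA B2 9B.
U+03B1: 2-byte form → CE B1.
U+8576: 3-byte form → E8 95 B6.
Concatenated (20 bytes): F3 A7 B7 B7 D3 BD C9 87 F3 8E BD BD EA B2 9B CE B1 E8 95 B6.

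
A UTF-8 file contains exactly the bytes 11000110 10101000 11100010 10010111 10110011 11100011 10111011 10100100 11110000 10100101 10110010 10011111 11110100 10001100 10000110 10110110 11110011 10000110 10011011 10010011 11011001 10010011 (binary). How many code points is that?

7

Byte at offset 0: 0xC6 = 11000110 → 2-byte char (#1). Advance 2.
Byte at offset 2: 0xE2 = 11100010 → 3-byte char (#2). Advance 3.
Byte at offset 5: 0xE3 = 11100011 → 3-byte char (#3). Advance 3.
Byte at offset 8: 0xF0 = 11110000 → 4-byte char (#4). Advance 4.
Byte at offset 12: 0xF4 = 11110100 → 4-byte char (#5). Advance 4.
Byte at offset 16: 0xF3 = 11110011 → 4-byte char (#6). Advance 4.
Byte at offset 20: 0xD9 = 11011001 → 2-byte char (#7). Advance 2.
Reached end at offset 22 after 7 code points.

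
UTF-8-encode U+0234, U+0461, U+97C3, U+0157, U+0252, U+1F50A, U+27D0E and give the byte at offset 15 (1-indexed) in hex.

1-indexed offset 15 is 0-indexed offset 14.
U+0234 → 2-byte form C8 B4 at offsets 0–1.
U+0461 → 2-byte form D1 A1 at offsets 2–3.
U+97C3 → 3-byte form E9 9F 83 at offsets 4–6.
U+0157 → 2-byte form C5 97 at offsets 7–8.
U+0252 → 2-byte form C9 92 at offsets 9–10.
U+1F50A → 4-byte form F0 9F 94 8A at offsets 11–14.
Offset 14 falls in char 6's range; it's byte 4 of F0 9F 94 8A = 0x8A.

0x8A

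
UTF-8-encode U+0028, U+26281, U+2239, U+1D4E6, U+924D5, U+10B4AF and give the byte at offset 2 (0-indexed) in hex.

U+0028 → 1-byte form 28 at offsets 0–0.
U+26281 → 4-byte form F0 A6 8A 81 at offsets 1–4.
Offset 2 falls in char 2's range; it's byte 2 of F0 A6 8A 81 = 0xA6.

0xA6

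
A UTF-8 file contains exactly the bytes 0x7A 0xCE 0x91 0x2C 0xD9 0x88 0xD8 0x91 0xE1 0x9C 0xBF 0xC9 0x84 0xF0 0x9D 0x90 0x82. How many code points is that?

8

Byte at offset 0: 0x7A = 01111010 → 1-byte char (#1). Advance 1.
Byte at offset 1: 0xCE = 11001110 → 2-byte char (#2). Advance 2.
Byte at offset 3: 0x2C = 00101100 → 1-byte char (#3). Advance 1.
Byte at offset 4: 0xD9 = 11011001 → 2-byte char (#4). Advance 2.
Byte at offset 6: 0xD8 = 11011000 → 2-byte char (#5). Advance 2.
Byte at offset 8: 0xE1 = 11100001 → 3-byte char (#6). Advance 3.
Byte at offset 11: 0xC9 = 11001001 → 2-byte char (#7). Advance 2.
Byte at offset 13: 0xF0 = 11110000 → 4-byte char (#8). Advance 4.
Reached end at offset 17 after 8 code points.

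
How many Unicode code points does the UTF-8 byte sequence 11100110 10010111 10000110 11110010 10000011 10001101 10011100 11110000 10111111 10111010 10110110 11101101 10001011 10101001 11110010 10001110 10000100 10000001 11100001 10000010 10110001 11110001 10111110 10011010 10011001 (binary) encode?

7

Byte at offset 0: 0xE6 = 11100110 → 3-byte char (#1). Advance 3.
Byte at offset 3: 0xF2 = 11110010 → 4-byte char (#2). Advance 4.
Byte at offset 7: 0xF0 = 11110000 → 4-byte char (#3). Advance 4.
Byte at offset 11: 0xED = 11101101 → 3-byte char (#4). Advance 3.
Byte at offset 14: 0xF2 = 11110010 → 4-byte char (#5). Advance 4.
Byte at offset 18: 0xE1 = 11100001 → 3-byte char (#6). Advance 3.
Byte at offset 21: 0xF1 = 11110001 → 4-byte char (#7). Advance 4.
Reached end at offset 25 after 7 code points.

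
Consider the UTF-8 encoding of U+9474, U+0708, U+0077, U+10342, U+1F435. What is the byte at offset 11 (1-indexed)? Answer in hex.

1-indexed offset 11 is 0-indexed offset 10.
U+9474 → 3-byte form E9 91 B4 at offsets 0–2.
U+0708 → 2-byte form DC 88 at offsets 3–4.
U+0077 → 1-byte form 77 at offsets 5–5.
U+10342 → 4-byte form F0 90 8D 82 at offsets 6–9.
U+1F435 → 4-byte form F0 9F 90 B5 at offsets 10–13.
Offset 10 falls in char 5's range; it's byte 1 of F0 9F 90 B5 = 0xF0.

0xF0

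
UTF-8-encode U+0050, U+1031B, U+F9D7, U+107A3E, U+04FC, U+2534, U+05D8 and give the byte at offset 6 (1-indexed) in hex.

0xEF

1-indexed offset 6 is 0-indexed offset 5.
U+0050 → 1-byte form 50 at offsets 0–0.
U+1031B → 4-byte form F0 90 8C 9B at offsets 1–4.
U+F9D7 → 3-byte form EF A7 97 at offsets 5–7.
Offset 5 falls in char 3's range; it's byte 1 of EF A7 97 = 0xEF.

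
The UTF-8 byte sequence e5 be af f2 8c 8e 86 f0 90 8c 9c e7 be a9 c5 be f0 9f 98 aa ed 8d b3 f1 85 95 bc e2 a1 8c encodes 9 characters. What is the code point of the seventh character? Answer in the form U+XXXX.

Offset 0: leading byte 0xE5 = 11100101 → 3-byte char #1 = E5 BE AF.
Offset 3: leading byte 0xF2 = 11110010 → 4-byte char #2 = F2 8C 8E 86.
Offset 7: leading byte 0xF0 = 11110000 → 4-byte char #3 = F0 90 8C 9C.
Offset 11: leading byte 0xE7 = 11100111 → 3-byte char #4 = E7 BE A9.
Offset 14: leading byte 0xC5 = 11000101 → 2-byte char #5 = C5 BE.
Offset 16: leading byte 0xF0 = 11110000 → 4-byte char #6 = F0 9F 98 AA.
Offset 20: leading byte 0xED = 11101101 → 3-byte char #7 = ED 8D B3.
Leading byte 0xED = 11101101 matches 1110xxxx → 3-byte sequence.
Byte 1: 0xED = 11101101, payload 1101 (4 bits).
Byte 2: 0x8D = 10001101 (10xxxxxx ✓), payload 001101.
Byte 3: 0xB3 = 10110011 (10xxxxxx ✓), payload 110011.
Concatenate: 1101001101110011 = 0xD373 (16 bits → U+D373).

U+D373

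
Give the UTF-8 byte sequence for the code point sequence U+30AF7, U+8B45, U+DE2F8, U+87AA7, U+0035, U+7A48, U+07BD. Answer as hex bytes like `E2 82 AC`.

F0 B0 AB B7 E8 AD 85 F3 9E 8B B8 F2 87 AA A7 35 E7 A9 88 DE BD

U+30AF7: 4-byte form → F0 B0 AB B7.
U+8B45: 3-byte form → E8 AD 85.
U+DE2F8: 4-byte form → F3 9E 8B B8.
U+87AA7: 4-byte form → F2 87 AA A7.
U+0035: 1-byte form → 35.
U+7A48: 3-byte form → E7 A9 88.
U+07BD: 2-byte form → DE BD.
Concatenated (21 bytes): F0 B0 AB B7 E8 AD 85 F3 9E 8B B8 F2 87 AA A7 35 E7 A9 88 DE BD.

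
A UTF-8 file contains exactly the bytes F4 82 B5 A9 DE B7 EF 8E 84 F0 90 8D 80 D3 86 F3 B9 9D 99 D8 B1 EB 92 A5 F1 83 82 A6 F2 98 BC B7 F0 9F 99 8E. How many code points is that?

Byte at offset 0: 0xF4 = 11110100 → 4-byte char (#1). Advance 4.
Byte at offset 4: 0xDE = 11011110 → 2-byte char (#2). Advance 2.
Byte at offset 6: 0xEF = 11101111 → 3-byte char (#3). Advance 3.
Byte at offset 9: 0xF0 = 11110000 → 4-byte char (#4). Advance 4.
Byte at offset 13: 0xD3 = 11010011 → 2-byte char (#5). Advance 2.
Byte at offset 15: 0xF3 = 11110011 → 4-byte char (#6). Advance 4.
Byte at offset 19: 0xD8 = 11011000 → 2-byte char (#7). Advance 2.
Byte at offset 21: 0xEB = 11101011 → 3-byte char (#8). Advance 3.
Byte at offset 24: 0xF1 = 11110001 → 4-byte char (#9). Advance 4.
Byte at offset 28: 0xF2 = 11110010 → 4-byte char (#10). Advance 4.
Byte at offset 32: 0xF0 = 11110000 → 4-byte char (#11). Advance 4.
Reached end at offset 36 after 11 code points.

11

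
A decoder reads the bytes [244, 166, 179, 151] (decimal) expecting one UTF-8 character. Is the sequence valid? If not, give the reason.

invalid (encodes a value above U+10FFFF)

Leading byte 0xF4 = 11110100 → 4-byte form.
Payload = 0x126CD7, which exceeds U+10FFFF, the maximum Unicode code point. (Leading bytes F5–FF, or F4 followed by ≥ 0x90, are invalid.)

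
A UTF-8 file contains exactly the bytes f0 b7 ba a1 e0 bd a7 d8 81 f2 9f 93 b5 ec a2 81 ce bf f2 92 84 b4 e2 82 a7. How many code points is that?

8

Byte at offset 0: 0xF0 = 11110000 → 4-byte char (#1). Advance 4.
Byte at offset 4: 0xE0 = 11100000 → 3-byte char (#2). Advance 3.
Byte at offset 7: 0xD8 = 11011000 → 2-byte char (#3). Advance 2.
Byte at offset 9: 0xF2 = 11110010 → 4-byte char (#4). Advance 4.
Byte at offset 13: 0xEC = 11101100 → 3-byte char (#5). Advance 3.
Byte at offset 16: 0xCE = 11001110 → 2-byte char (#6). Advance 2.
Byte at offset 18: 0xF2 = 11110010 → 4-byte char (#7). Advance 4.
Byte at offset 22: 0xE2 = 11100010 → 3-byte char (#8). Advance 3.
Reached end at offset 25 after 8 code points.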